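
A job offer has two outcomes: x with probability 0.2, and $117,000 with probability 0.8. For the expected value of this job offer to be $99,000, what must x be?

0.2·x + 0.8·117000 = 99000
0.2·x = 99000 − 93600 = 5400
x = 5400 / 0.2 = 27000

x = $27,000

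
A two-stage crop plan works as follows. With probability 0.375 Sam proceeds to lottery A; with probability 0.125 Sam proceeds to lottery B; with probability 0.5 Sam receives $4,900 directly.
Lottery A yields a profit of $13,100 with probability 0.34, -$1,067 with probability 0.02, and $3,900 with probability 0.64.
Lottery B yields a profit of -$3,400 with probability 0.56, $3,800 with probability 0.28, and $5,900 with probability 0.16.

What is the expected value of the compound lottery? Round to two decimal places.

EV(A) = 0.34 × 13100 + 0.02 × (-1067) + 0.64 × 3900 = 4454 − 21.34 + 2496 = 6928.66
EV(B) = 0.56 × (-3400) + 0.28 × 3800 + 0.16 × 5900 = -1904 + 1064 + 944 = 104
Branch C: 4900 (certain)
Overall = 0.375 × 6928.66 + 0.125 × 104 + 0.5 × 4900 = 2598.2475 + 13 + 2450 = 5061.2475

$5,061.25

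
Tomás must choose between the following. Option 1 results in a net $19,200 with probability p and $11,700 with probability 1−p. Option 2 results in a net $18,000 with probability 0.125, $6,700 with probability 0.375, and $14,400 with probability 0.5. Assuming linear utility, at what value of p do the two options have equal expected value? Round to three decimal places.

EV(Option 2) = 0.125 × 18000 + 0.375 × 6700 + 0.5 × 14400 = 2250 + 2512.5 + 7200 = 11962.5
p·19200 + (1−p)·11700 = 11962.5
7500p + 11700 = 11962.5
p = (11962.5 − 11700) / 7500

p = 0.035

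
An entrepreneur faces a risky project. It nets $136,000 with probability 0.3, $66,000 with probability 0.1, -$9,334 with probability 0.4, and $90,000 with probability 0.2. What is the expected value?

EV = 0.3 × 136000 + 0.1 × 66000 + 0.4 × (-9334) + 0.2 × 90000 = 40800 + 6600 − 3733.6 + 18000 = 61666.4

$61,666.40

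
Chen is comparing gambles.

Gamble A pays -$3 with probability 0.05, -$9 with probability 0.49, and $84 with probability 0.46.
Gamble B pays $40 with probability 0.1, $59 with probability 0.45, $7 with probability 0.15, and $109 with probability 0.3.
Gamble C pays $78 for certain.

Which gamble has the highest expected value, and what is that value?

Gamble A = 0.05 × (-3) + 0.49 × (-9) + 0.46 × 84 = -0.15 − 4.41 + 38.64 = 34.08
Gamble B = 0.1 × 40 + 0.45 × 59 + 0.15 × 7 + 0.3 × 109 = 4 + 26.55 + 1.05 + 32.7 = 64.3
Gamble C: 78 (certain)

Gamble C ($78)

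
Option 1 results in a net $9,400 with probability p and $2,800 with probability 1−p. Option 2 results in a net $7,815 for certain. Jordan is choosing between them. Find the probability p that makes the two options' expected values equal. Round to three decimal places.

p = 0.760

p·9400 + (1−p)·2800 = 7815
6600p + 2800 = 7815
p = (7815 − 2800) / 6600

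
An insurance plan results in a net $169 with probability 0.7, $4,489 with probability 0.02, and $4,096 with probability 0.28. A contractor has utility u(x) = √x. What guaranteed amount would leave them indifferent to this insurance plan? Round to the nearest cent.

E[u] = 0.7·√169 + 0.02·√4489 + 0.28·√4096 = 0.7·13 + 0.02·67 + 0.28·64 = 28.36
CE = (28.36)² = 804.2896

$804.29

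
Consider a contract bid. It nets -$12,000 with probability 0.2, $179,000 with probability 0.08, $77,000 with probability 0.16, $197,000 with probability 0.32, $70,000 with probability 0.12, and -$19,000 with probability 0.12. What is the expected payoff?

$93,400

EV = 0.2 × (-12000) + 0.08 × 179000 + 0.16 × 77000 + 0.32 × 197000 + 0.12 × 70000 + 0.12 × (-19000) = -2400 + 14320 + 12320 + 63040 + 8400 − 2280 = 93400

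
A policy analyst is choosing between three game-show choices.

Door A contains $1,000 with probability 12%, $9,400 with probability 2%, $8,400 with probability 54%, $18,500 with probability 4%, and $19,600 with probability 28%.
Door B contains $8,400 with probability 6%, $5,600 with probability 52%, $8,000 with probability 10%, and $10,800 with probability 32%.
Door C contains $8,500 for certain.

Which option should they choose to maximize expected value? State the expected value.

Door A = 0.12 × 1000 + 0.02 × 9400 + 0.54 × 8400 + 0.04 × 18500 + 0.28 × 19600 = 120 + 188 + 4536 + 740 + 5488 = 11072
Door B = 0.06 × 8400 + 0.52 × 5600 + 0.1 × 8000 + 0.32 × 10800 = 504 + 2912 + 800 + 3456 = 7672
Door C: 8500 (certain)

Door A ($11,072)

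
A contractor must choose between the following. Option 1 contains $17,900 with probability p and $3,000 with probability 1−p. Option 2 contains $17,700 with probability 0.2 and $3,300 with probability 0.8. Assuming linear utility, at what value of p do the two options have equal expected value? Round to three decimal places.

p = 0.213

EV(Option 2) = 0.2 × 17700 + 0.8 × 3300 = 3540 + 2640 = 6180
p·17900 + (1−p)·3000 = 6180
14900p + 3000 = 6180
p = (6180 − 3000) / 14900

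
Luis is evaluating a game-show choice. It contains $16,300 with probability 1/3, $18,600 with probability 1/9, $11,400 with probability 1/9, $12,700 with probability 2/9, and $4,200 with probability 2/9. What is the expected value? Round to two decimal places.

$12,522.22

EV = 1/3 × 16300 + 1/9 × 18600 + 1/9 × 11400 + 2/9 × 12700 + 2/9 × 4200 = 5433.3333 + 2066.6667 + 1266.6667 + 2822.2222 + 933.3333 = 12522.2222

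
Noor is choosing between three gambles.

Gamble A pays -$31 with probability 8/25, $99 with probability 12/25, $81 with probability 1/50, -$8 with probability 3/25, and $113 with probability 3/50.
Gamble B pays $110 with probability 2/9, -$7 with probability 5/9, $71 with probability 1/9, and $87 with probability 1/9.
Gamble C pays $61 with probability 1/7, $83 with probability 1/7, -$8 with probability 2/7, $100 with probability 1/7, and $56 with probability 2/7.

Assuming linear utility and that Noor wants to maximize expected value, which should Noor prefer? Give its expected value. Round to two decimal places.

Gamble A = 8/25 × (-31) + 12/25 × 99 + 1/50 × 81 + 3/25 × (-8) + 3/50 × 113 = -9.92 + 47.52 + 1.62 − 0.96 + 6.78 = 45.04
Gamble B = 2/9 × 110 + 5/9 × (-7) + 1/9 × 71 + 1/9 × 87 = 24.4444 − 3.8889 + 7.8889 + 9.6667 = 38.1111
Gamble C = 1/7 × 61 + 1/7 × 83 + 2/7 × (-8) + 1/7 × 100 + 2/7 × 56 = 8.7143 + 11.8571 − 2.2857 + 14.2857 + 16 = 48.5714

Gamble C ($48.57)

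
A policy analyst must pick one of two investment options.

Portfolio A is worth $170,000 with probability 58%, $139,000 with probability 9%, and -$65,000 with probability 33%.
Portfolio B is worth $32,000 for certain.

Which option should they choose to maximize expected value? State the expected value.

Portfolio A = 0.58 × 170000 + 0.09 × 139000 + 0.33 × (-65000) = 98600 + 12510 − 21450 = 89660
Portfolio B: 32000 (certain)

Portfolio A ($89,660)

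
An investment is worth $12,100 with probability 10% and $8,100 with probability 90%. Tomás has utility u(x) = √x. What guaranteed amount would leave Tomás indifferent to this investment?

E[u] = 0.1·√12100 + 0.9·√8100 = 0.1·110 + 0.9·90 = 92
CE = (92)² = 8464

$8,464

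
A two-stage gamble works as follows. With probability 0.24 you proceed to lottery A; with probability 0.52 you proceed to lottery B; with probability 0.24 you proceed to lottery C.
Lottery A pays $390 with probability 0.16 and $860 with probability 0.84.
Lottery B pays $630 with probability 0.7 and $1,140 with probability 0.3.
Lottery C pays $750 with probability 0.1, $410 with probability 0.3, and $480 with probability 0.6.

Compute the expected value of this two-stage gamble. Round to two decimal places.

EV(A) = 0.16 × 390 + 0.84 × 860 = 62.4 + 722.4 = 784.8
EV(B) = 0.7 × 630 + 0.3 × 1140 = 441 + 342 = 783
EV(C) = 0.1 × 750 + 0.3 × 410 + 0.6 × 480 = 75 + 123 + 288 = 486
Overall = 0.24 × 784.8 + 0.52 × 783 + 0.24 × 486 = 188.352 + 407.16 + 116.64 = 712.152

$712.15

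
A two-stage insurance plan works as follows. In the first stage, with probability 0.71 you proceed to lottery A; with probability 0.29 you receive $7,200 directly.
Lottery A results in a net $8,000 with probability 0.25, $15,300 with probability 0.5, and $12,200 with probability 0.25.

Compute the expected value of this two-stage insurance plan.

$11,105

EV(A) = 0.25 × 8000 + 0.5 × 15300 + 0.25 × 12200 = 2000 + 7650 + 3050 = 12700
Branch B: 7200 (certain)
Overall = 0.71 × 12700 + 0.29 × 7200 = 9017 + 2088 = 11105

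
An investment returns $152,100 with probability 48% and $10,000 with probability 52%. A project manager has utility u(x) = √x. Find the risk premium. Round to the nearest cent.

$20,991.36

E[u] = 0.48·√152100 + 0.52·√10000 = 0.48·390 + 0.52·100 = 239.2
CE = (239.2)² = 57216.64
Risk premium = EV − CE = 78208 − 57216.64 = 20991.36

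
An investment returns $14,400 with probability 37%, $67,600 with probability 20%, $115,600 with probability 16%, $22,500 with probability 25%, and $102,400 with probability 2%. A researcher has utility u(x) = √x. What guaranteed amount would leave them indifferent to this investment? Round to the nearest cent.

$37,908.09

E[u] = 0.37·√14400 + 0.2·√67600 + 0.16·√115600 + 0.25·√22500 + 0.02·√102400 = 0.37·120 + 0.2·260 + 0.16·340 + 0.25·150 + 0.02·320 = 194.7
CE = (194.7)² = 37908.09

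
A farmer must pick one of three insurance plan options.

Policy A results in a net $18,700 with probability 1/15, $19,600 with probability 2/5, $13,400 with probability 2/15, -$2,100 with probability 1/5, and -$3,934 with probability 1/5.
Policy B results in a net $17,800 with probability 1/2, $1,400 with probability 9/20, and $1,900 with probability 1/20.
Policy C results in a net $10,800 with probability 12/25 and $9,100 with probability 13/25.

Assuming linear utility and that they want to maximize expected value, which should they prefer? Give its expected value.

Policy A = 1/15 × 18700 + 2/5 × 19600 + 2/15 × 13400 + 1/5 × (-2100) + 1/5 × (-3934) = 1246.6667 + 7840 + 1786.6667 − 420 − 786.8 = 9666.5333
Policy B = 1/2 × 17800 + 9/20 × 1400 + 1/20 × 1900 = 8900 + 630 + 95 = 9625
Policy C = 12/25 × 10800 + 13/25 × 9100 = 5184 + 4732 = 9916

Policy C ($9,916)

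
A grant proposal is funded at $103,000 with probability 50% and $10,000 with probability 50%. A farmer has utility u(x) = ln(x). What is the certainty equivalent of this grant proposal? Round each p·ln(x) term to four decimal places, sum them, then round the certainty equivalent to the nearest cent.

$32,093.22

E[u] = 0.5·ln(103000) + 0.5·ln(10000) = 5.7712 + 4.6052 = 10.3764
CE = e^10.3764 ≈ 32093.22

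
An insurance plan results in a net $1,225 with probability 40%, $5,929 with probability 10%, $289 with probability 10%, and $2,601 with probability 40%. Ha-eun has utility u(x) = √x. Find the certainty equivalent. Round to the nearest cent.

E[u] = 0.4·√1225 + 0.1·√5929 + 0.1·√289 + 0.4·√2601 = 0.4·35 + 0.1·77 + 0.1·17 + 0.4·51 = 43.8
CE = (43.8)² = 1918.44

$1,918.44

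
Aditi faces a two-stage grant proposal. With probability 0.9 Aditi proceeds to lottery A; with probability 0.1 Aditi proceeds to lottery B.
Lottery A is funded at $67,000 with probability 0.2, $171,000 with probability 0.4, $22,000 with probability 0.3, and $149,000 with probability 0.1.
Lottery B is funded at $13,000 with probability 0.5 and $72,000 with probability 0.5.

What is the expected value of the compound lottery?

$97,220

EV(A) = 0.2 × 67000 + 0.4 × 171000 + 0.3 × 22000 + 0.1 × 149000 = 13400 + 68400 + 6600 + 14900 = 103300
EV(B) = 0.5 × 13000 + 0.5 × 72000 = 6500 + 36000 = 42500
Overall = 0.9 × 103300 + 0.1 × 42500 = 92970 + 4250 = 97220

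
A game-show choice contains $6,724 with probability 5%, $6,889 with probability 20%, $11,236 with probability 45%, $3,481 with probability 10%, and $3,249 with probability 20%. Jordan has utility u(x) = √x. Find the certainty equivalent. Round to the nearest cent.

$7,344.49

E[u] = 0.05·√6724 + 0.2·√6889 + 0.45·√11236 + 0.1·√3481 + 0.2·√3249 = 0.05·82 + 0.2·83 + 0.45·106 + 0.1·59 + 0.2·57 = 85.7
CE = (85.7)² = 7344.49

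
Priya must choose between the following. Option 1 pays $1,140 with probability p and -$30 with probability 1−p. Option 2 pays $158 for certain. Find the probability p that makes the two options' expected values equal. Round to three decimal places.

p·1140 + (1−p)·(-30) = 158
1170p − 30 = 158
p = (158 + 30) / 1170

p = 0.161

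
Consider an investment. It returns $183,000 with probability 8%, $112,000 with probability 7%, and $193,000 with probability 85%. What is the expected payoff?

EV = 0.08 × 183000 + 0.07 × 112000 + 0.85 × 193000 = 14640 + 7840 + 164050 = 186530

$186,530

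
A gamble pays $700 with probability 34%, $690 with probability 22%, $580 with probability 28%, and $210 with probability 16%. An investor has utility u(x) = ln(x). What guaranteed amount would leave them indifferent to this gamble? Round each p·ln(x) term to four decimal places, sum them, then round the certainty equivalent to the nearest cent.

$545.99

E[u] = 0.34·ln(700) + 0.22·ln(690) + 0.28·ln(580) + 0.16·ln(210) = 2.2274 + 1.4381 + 1.7816 + 0.8555 = 6.3026
CE = e^6.3026 ≈ 545.99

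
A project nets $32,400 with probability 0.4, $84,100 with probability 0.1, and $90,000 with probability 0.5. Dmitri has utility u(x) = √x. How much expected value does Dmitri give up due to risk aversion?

$3,369

E[u] = 0.4·√32400 + 0.1·√84100 + 0.5·√90000 = 0.4·180 + 0.1·290 + 0.5·300 = 251
CE = (251)² = 63001
Risk premium = EV − CE = 66370 − 63001 = 3369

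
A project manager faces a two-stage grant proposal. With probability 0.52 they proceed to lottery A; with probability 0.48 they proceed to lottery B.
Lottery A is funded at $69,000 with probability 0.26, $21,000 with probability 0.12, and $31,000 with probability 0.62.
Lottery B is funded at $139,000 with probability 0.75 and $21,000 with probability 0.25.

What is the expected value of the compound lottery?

$73,193.60

EV(A) = 0.26 × 69000 + 0.12 × 21000 + 0.62 × 31000 = 17940 + 2520 + 19220 = 39680
EV(B) = 0.75 × 139000 + 0.25 × 21000 = 104250 + 5250 = 109500
Overall = 0.52 × 39680 + 0.48 × 109500 = 20633.6 + 52560 = 73193.6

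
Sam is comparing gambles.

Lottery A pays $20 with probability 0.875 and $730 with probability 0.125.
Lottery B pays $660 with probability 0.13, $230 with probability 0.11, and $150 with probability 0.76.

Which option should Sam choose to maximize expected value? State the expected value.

Lottery B ($225.10)

Lottery A = 0.875 × 20 + 0.125 × 730 = 17.5 + 91.25 = 108.75
Lottery B = 0.13 × 660 + 0.11 × 230 + 0.76 × 150 = 85.8 + 25.3 + 114 = 225.1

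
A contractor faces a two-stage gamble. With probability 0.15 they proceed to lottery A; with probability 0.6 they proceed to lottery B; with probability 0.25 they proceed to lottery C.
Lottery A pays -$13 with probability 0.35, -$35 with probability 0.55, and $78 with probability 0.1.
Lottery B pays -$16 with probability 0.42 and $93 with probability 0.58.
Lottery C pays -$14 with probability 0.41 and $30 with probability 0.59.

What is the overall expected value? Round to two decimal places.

$28.92

EV(A) = 0.35 × (-13) + 0.55 × (-35) + 0.1 × 78 = -4.55 − 19.25 + 7.8 = -16
EV(B) = 0.42 × (-16) + 0.58 × 93 = -6.72 + 53.94 = 47.22
EV(C) = 0.41 × (-14) + 0.59 × 30 = -5.74 + 17.7 = 11.96
Overall = 0.15 × (-16) + 0.6 × 47.22 + 0.25 × 11.96 = -2.4 + 28.332 + 2.99 = 28.922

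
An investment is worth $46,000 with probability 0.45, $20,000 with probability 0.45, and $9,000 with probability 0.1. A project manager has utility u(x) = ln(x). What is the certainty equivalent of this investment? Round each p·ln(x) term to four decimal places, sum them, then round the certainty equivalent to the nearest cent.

$26,862.86

E[u] = 0.45·ln(46000) + 0.45·ln(20000) + 0.1·ln(9000) = 4.8314 + 4.4566 + 0.9105 = 10.1985
CE = e^10.1985 ≈ 26862.86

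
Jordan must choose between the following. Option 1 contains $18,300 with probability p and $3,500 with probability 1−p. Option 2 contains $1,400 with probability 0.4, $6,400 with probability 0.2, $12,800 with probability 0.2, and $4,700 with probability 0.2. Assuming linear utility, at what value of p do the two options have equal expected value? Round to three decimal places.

EV(Option 2) = 0.4 × 1400 + 0.2 × 6400 + 0.2 × 12800 + 0.2 × 4700 = 560 + 1280 + 2560 + 940 = 5340
p·18300 + (1−p)·3500 = 5340
14800p + 3500 = 5340
p = (5340 − 3500) / 14800

p = 0.124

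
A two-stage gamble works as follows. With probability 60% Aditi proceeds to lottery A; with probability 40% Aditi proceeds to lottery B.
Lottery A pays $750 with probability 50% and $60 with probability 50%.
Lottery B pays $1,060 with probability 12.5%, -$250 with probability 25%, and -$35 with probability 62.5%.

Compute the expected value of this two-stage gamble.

EV(A) = 0.5 × 750 + 0.5 × 60 = 375 + 30 = 405
EV(B) = 0.125 × 1060 + 0.25 × (-250) + 0.625 × (-35) = 132.5 − 62.5 − 21.875 = 48.125
Overall = 0.6 × 405 + 0.4 × 48.125 = 243 + 19.25 = 262.25

$262.25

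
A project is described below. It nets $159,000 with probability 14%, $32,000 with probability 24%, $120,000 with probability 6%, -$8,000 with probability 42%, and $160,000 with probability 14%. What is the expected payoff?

$56,180

EV = 0.14 × 159000 + 0.24 × 32000 + 0.06 × 120000 + 0.42 × (-8000) + 0.14 × 160000 = 22260 + 7680 + 7200 − 3360 + 22400 = 56180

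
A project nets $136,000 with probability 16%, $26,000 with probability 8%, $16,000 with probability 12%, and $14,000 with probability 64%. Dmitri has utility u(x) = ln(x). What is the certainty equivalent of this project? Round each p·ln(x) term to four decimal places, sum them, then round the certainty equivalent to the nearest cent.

$21,508.43

E[u] = 0.16·ln(136000) + 0.08·ln(26000) + 0.12·ln(16000) + 0.64·ln(14000) = 1.8913 + 0.8133 + 1.1616 + 6.1100 = 9.9762
CE = e^9.9762 ≈ 21508.43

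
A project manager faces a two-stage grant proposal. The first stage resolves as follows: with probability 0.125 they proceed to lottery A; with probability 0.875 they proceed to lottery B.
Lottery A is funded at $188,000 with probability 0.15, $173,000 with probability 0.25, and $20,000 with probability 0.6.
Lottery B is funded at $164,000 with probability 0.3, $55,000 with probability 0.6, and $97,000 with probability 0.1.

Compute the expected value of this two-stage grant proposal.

EV(A) = 0.15 × 188000 + 0.25 × 173000 + 0.6 × 20000 = 28200 + 43250 + 12000 = 83450
EV(B) = 0.3 × 164000 + 0.6 × 55000 + 0.1 × 97000 = 49200 + 33000 + 9700 = 91900
Overall = 0.125 × 83450 + 0.875 × 91900 = 10431.25 + 80412.5 = 90843.75

$90,843.75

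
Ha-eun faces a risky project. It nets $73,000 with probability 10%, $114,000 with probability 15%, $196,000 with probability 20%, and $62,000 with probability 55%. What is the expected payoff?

$97,700

EV = 0.1 × 73000 + 0.15 × 114000 + 0.2 × 196000 + 0.55 × 62000 = 7300 + 17100 + 39200 + 34100 = 97700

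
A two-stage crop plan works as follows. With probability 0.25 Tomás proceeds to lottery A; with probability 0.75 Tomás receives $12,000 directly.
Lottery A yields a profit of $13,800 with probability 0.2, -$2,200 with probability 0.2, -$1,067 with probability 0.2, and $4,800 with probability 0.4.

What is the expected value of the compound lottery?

EV(A) = 0.2 × 13800 + 0.2 × (-2200) + 0.2 × (-1067) + 0.4 × 4800 = 2760 − 440 − 213.4 + 1920 = 4026.6
Branch B: 12000 (certain)
Overall = 0.25 × 4026.6 + 0.75 × 12000 = 1006.65 + 9000 = 10006.65

$10,006.65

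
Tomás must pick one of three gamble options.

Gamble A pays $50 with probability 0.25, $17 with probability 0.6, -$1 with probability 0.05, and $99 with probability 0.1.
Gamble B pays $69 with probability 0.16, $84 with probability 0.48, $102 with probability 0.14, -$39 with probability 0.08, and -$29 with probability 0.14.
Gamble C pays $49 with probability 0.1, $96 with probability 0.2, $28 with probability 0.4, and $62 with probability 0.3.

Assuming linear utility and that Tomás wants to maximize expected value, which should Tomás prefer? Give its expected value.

Gamble B ($58.46)

Gamble A = 0.25 × 50 + 0.6 × 17 + 0.05 × (-1) + 0.1 × 99 = 12.5 + 10.2 − 0.05 + 9.9 = 32.55
Gamble B = 0.16 × 69 + 0.48 × 84 + 0.14 × 102 + 0.08 × (-39) + 0.14 × (-29) = 11.04 + 40.32 + 14.28 − 3.12 − 4.06 = 58.46
Gamble C = 0.1 × 49 + 0.2 × 96 + 0.4 × 28 + 0.3 × 62 = 4.9 + 19.2 + 11.2 + 18.6 = 53.9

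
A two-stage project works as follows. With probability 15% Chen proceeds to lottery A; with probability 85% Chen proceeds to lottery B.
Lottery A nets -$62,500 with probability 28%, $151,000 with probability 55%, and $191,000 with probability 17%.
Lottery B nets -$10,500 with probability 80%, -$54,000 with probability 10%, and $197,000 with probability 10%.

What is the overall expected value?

EV(A) = 0.28 × (-62500) + 0.55 × 151000 + 0.17 × 191000 = -17500 + 83050 + 32470 = 98020
EV(B) = 0.8 × (-10500) + 0.1 × (-54000) + 0.1 × 197000 = -8400 − 5400 + 19700 = 5900
Overall = 0.15 × 98020 + 0.85 × 5900 = 14703 + 5015 = 19718

$19,718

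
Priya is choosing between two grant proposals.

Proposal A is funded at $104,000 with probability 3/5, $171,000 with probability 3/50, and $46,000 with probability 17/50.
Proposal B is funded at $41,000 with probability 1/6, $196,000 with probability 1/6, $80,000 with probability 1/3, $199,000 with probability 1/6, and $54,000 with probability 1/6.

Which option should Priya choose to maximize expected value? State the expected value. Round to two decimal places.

Proposal B ($108,333.33)

Proposal A = 3/5 × 104000 + 3/50 × 171000 + 17/50 × 46000 = 62400 + 10260 + 15640 = 88300
Proposal B = 1/6 × 41000 + 1/6 × 196000 + 1/3 × 80000 + 1/6 × 199000 + 1/6 × 54000 = 6833.3333 + 32666.6667 + 26666.6667 + 33166.6667 + 9000 = 108333.3333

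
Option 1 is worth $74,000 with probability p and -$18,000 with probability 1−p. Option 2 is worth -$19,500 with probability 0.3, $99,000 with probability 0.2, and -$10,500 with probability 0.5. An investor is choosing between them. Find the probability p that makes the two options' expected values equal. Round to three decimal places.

EV(Option 2) = 0.3 × (-19500) + 0.2 × 99000 + 0.5 × (-10500) = -5850 + 19800 − 5250 = 8700
p·74000 + (1−p)·(-18000) = 8700
92000p − 18000 = 8700
p = (8700 + 18000) / 92000

p = 0.290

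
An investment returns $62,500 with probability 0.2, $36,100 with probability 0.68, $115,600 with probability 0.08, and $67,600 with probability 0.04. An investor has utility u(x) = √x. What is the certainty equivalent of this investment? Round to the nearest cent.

E[u] = 0.2·√62500 + 0.68·√36100 + 0.08·√115600 + 0.04·√67600 = 0.2·250 + 0.68·190 + 0.08·340 + 0.04·260 = 216.8
CE = (216.8)² = 47002.24

$47,002.24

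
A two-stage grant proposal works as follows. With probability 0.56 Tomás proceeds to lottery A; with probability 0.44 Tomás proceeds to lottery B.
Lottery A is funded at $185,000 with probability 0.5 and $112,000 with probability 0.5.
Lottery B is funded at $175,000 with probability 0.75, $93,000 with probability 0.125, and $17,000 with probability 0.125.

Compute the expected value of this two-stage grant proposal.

EV(A) = 0.5 × 185000 + 0.5 × 112000 = 92500 + 56000 = 148500
EV(B) = 0.75 × 175000 + 0.125 × 93000 + 0.125 × 17000 = 131250 + 11625 + 2125 = 145000
Overall = 0.56 × 148500 + 0.44 × 145000 = 83160 + 63800 = 146960

$146,960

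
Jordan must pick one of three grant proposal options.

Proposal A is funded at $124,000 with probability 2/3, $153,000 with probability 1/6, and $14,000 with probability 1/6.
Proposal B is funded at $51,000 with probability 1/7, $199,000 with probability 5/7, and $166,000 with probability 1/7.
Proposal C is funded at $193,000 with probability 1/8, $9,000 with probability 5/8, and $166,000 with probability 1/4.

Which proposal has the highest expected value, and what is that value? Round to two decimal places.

Proposal B ($173,142.86)

Proposal A = 2/3 × 124000 + 1/6 × 153000 + 1/6 × 14000 = 82666.6667 + 25500 + 2333.3333 = 110500
Proposal B = 1/7 × 51000 + 5/7 × 199000 + 1/7 × 166000 = 7285.7143 + 142142.8571 + 23714.2857 = 173142.8571
Proposal C = 1/8 × 193000 + 5/8 × 9000 + 1/4 × 166000 = 24125 + 5625 + 41500 = 71250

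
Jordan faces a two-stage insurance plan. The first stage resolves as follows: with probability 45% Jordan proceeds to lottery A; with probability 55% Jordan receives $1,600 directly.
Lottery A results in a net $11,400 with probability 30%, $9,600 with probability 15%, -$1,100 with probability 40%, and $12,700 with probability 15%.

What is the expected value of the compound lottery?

EV(A) = 0.3 × 11400 + 0.15 × 9600 + 0.4 × (-1100) + 0.15 × 12700 = 3420 + 1440 − 440 + 1905 = 6325
Branch B: 1600 (certain)
Overall = 0.45 × 6325 + 0.55 × 1600 = 2846.25 + 880 = 3726.25

$3,726.25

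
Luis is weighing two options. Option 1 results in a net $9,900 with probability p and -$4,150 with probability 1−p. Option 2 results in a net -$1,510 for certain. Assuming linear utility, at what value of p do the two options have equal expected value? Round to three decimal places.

p·9900 + (1−p)·(-4150) = -1510
14050p − 4150 = -1510
p = (-1510 + 4150) / 14050

p = 0.188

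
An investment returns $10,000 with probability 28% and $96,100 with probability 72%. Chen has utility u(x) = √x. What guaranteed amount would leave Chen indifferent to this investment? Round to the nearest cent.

$63,101.44

E[u] = 0.28·√10000 + 0.72·√96100 = 0.28·100 + 0.72·310 = 251.2
CE = (251.2)² = 63101.44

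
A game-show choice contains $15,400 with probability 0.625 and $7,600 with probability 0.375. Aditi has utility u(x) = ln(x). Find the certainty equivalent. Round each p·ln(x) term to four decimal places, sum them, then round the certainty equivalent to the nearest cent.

$11,817.07

E[u] = 0.625·ln(15400) + 0.375·ln(7600) = 6.0263 + 3.3510 = 9.3773
CE = e^9.3773 ≈ 11817.07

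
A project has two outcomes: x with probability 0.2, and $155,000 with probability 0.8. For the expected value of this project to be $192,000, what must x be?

x = $340,000

0.2·x + 0.8·155000 = 192000
0.2·x = 192000 − 124000 = 68000
x = 68000 / 0.2 = 340000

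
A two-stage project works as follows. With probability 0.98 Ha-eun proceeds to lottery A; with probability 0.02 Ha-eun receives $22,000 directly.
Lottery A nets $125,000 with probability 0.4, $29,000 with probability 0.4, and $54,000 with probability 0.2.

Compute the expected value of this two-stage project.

EV(A) = 0.4 × 125000 + 0.4 × 29000 + 0.2 × 54000 = 50000 + 11600 + 10800 = 72400
Branch B: 22000 (certain)
Overall = 0.98 × 72400 + 0.02 × 22000 = 70952 + 440 = 71392

$71,392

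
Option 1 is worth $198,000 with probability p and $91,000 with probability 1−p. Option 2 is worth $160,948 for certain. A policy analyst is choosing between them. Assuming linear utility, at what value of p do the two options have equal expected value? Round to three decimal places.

p·198000 + (1−p)·91000 = 160948
107000p + 91000 = 160948
p = (160948 − 91000) / 107000

p = 0.654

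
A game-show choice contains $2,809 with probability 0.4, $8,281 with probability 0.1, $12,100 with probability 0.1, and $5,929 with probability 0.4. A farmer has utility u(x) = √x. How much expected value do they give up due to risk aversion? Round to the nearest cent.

$334.89

E[u] = 0.4·√2809 + 0.1·√8281 + 0.1·√12100 + 0.4·√5929 = 0.4·53 + 0.1·91 + 0.1·110 + 0.4·77 = 72.1
CE = (72.1)² = 5198.41
Risk premium = EV − CE = 5533.3 − 5198.41 = 334.89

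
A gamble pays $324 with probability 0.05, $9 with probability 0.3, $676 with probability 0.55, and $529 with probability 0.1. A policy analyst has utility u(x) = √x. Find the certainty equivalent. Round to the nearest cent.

E[u] = 0.05·√324 + 0.3·√9 + 0.55·√676 + 0.1·√529 = 0.05·18 + 0.3·3 + 0.55·26 + 0.1·23 = 18.4
CE = (18.4)² = 338.56

$338.56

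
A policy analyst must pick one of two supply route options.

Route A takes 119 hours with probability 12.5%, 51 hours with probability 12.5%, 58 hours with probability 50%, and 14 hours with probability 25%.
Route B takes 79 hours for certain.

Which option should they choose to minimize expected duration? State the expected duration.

Route A = 0.125 × 119 + 0.125 × 51 + 0.5 × 58 + 0.25 × 14 = 14.875 + 6.375 + 29 + 3.5 = 53.75
Route B: 79 (certain)

Route A (53.75 hours)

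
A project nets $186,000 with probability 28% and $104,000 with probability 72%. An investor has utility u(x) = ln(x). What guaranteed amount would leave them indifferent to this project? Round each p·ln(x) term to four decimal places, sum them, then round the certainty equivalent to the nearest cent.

E[u] = 0.28·ln(186000) + 0.72·ln(104000) = 3.3974 + 8.3175 = 11.7149
CE = e^11.7149 ≈ 122381.68

$122,381.68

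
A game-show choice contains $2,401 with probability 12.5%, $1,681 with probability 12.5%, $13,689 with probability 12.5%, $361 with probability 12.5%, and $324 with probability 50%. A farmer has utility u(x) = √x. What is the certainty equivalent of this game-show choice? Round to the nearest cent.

E[u] = 0.125·√2401 + 0.125·√1681 + 0.125·√13689 + 0.125·√361 + 0.5·√324 = 0.125·49 + 0.125·41 + 0.125·117 + 0.125·19 + 0.5·18 = 37.25
CE = (37.25)² = 1387.5625

$1,387.56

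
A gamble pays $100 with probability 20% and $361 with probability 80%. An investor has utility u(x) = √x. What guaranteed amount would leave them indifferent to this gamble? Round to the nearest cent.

$295.84

E[u] = 0.2·√100 + 0.8·√361 = 0.2·10 + 0.8·19 = 17.2
CE = (17.2)² = 295.84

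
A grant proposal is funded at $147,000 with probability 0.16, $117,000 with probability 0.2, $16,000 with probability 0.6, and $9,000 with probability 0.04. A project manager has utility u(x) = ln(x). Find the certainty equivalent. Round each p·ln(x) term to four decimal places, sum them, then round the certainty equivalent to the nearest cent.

$33,193.19

E[u] = 0.16·ln(147000) + 0.2·ln(117000) + 0.6·ln(16000) + 0.04·ln(9000) = 1.9037 + 2.3340 + 5.8082 + 0.3642 = 10.4101
CE = e^10.4101 ≈ 33193.19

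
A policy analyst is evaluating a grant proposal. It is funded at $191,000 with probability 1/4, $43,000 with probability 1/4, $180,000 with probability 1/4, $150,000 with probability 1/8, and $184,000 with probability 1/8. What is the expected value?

EV = 1/4 × 191000 + 1/4 × 43000 + 1/4 × 180000 + 1/8 × 150000 + 1/8 × 184000 = 47750 + 10750 + 45000 + 18750 + 23000 = 145250

$145,250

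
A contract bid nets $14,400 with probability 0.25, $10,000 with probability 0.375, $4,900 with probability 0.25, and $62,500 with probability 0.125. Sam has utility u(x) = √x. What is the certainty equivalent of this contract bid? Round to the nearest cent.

E[u] = 0.25·√14400 + 0.375·√10000 + 0.25·√4900 + 0.125·√62500 = 0.25·120 + 0.375·100 + 0.25·70 + 0.125·250 = 116.25
CE = (116.25)² = 13514.0625

$13,514.06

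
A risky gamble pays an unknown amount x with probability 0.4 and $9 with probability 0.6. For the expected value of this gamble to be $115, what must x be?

0.4·x + 0.6·9 = 115
0.4·x = 115 − 5.4 = 109.6
x = 109.6 / 0.4 = 274

x = $274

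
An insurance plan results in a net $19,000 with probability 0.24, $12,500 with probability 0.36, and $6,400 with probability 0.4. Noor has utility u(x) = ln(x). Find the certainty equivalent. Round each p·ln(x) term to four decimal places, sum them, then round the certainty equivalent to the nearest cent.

E[u] = 0.24·ln(19000) + 0.36·ln(12500) + 0.4·ln(6400) = 2.3645 + 3.3961 + 3.5056 = 9.2662
CE = e^9.2662 ≈ 10574.49

$10,574.49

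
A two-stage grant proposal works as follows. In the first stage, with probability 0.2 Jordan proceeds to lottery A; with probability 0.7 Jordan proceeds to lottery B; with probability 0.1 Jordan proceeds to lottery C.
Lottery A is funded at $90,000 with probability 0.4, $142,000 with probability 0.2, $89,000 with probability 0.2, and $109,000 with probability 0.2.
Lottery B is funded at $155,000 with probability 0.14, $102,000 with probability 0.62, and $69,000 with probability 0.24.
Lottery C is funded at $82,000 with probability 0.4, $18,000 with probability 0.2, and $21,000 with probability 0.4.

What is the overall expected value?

EV(A) = 0.4 × 90000 + 0.2 × 142000 + 0.2 × 89000 + 0.2 × 109000 = 36000 + 28400 + 17800 + 21800 = 104000
EV(B) = 0.14 × 155000 + 0.62 × 102000 + 0.24 × 69000 = 21700 + 63240 + 16560 = 101500
EV(C) = 0.4 × 82000 + 0.2 × 18000 + 0.4 × 21000 = 32800 + 3600 + 8400 = 44800
Overall = 0.2 × 104000 + 0.7 × 101500 + 0.1 × 44800 = 20800 + 71050 + 4480 = 96330

$96,330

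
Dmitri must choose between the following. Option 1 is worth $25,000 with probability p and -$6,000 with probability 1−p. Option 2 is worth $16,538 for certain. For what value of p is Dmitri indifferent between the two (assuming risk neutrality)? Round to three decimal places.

p = 0.727

p·25000 + (1−p)·(-6000) = 16538
31000p − 6000 = 16538
p = (16538 + 6000) / 31000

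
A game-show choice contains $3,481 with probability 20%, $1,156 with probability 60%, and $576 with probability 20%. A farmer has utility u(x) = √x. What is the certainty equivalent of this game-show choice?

$1,369

E[u] = 0.2·√3481 + 0.6·√1156 + 0.2·√576 = 0.2·59 + 0.6·34 + 0.2·24 = 37
CE = (37)² = 1369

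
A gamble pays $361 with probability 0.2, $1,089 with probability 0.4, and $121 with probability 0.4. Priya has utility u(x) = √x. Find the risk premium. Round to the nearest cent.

E[u] = 0.2·√361 + 0.4·√1089 + 0.4·√121 = 0.2·19 + 0.4·33 + 0.4·11 = 21.4
CE = (21.4)² = 457.96
Risk premium = EV − CE = 556.2 − 457.96 = 98.24

$98.24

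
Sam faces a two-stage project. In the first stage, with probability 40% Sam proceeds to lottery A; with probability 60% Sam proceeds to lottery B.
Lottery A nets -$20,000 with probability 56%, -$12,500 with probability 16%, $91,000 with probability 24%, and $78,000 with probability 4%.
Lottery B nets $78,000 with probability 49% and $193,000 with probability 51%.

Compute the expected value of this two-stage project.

$86,694

EV(A) = 0.56 × (-20000) + 0.16 × (-12500) + 0.24 × 91000 + 0.04 × 78000 = -11200 − 2000 + 21840 + 3120 = 11760
EV(B) = 0.49 × 78000 + 0.51 × 193000 = 38220 + 98430 = 136650
Overall = 0.4 × 11760 + 0.6 × 136650 = 4704 + 81990 = 86694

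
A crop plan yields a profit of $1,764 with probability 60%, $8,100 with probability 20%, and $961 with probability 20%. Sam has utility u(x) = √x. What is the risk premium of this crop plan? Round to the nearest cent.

E[u] = 0.6·√1764 + 0.2·√8100 + 0.2·√961 = 0.6·42 + 0.2·90 + 0.2·31 = 49.4
CE = (49.4)² = 2440.36
Risk premium = EV − CE = 2870.6 − 2440.36 = 430.24

$430.24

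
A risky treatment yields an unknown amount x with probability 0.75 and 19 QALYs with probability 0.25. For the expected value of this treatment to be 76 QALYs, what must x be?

0.75·x + 0.25·19 = 76
0.75·x = 76 − 4.75 = 71.25
x = 71.25 / 0.75 = 95

x = 95 QALYs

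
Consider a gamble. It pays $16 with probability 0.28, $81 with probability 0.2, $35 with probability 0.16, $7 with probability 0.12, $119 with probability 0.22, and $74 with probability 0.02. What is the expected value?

EV = 0.28 × 16 + 0.2 × 81 + 0.16 × 35 + 0.12 × 7 + 0.22 × 119 + 0.02 × 74 = 4.48 + 16.2 + 5.6 + 0.84 + 26.18 + 1.48 = 54.78

$54.78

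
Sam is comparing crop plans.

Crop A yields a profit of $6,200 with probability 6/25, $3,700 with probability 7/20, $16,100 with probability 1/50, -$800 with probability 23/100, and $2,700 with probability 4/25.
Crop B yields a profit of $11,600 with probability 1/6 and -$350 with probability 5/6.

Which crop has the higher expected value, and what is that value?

Crop A ($3,353)

Crop A = 6/25 × 6200 + 7/20 × 3700 + 1/50 × 16100 + 23/100 × (-800) + 4/25 × 2700 = 1488 + 1295 + 322 − 184 + 432 = 3353
Crop B = 1/6 × 11600 + 5/6 × (-350) = 1933.3333 − 291.6667 = 1641.6667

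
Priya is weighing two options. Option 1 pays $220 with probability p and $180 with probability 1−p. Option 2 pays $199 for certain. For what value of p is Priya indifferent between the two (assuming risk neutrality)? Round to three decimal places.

p·220 + (1−p)·180 = 199
40p + 180 = 199
p = (199 − 180) / 40

p = 0.475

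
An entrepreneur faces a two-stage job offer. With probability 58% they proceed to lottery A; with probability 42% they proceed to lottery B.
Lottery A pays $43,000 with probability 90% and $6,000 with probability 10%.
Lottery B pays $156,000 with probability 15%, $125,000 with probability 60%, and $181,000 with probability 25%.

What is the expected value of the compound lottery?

EV(A) = 0.9 × 43000 + 0.1 × 6000 = 38700 + 600 = 39300
EV(B) = 0.15 × 156000 + 0.6 × 125000 + 0.25 × 181000 = 23400 + 75000 + 45250 = 143650
Overall = 0.58 × 39300 + 0.42 × 143650 = 22794 + 60333 = 83127

$83,127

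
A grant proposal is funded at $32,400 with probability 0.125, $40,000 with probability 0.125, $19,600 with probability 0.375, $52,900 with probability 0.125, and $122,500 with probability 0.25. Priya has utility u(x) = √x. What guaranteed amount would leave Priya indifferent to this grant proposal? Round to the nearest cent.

$46,764.06

E[u] = 0.125·√32400 + 0.125·√40000 + 0.375·√19600 + 0.125·√52900 + 0.25·√122500 = 0.125·180 + 0.125·200 + 0.375·140 + 0.125·230 + 0.25·350 = 216.25
CE = (216.25)² = 46764.0625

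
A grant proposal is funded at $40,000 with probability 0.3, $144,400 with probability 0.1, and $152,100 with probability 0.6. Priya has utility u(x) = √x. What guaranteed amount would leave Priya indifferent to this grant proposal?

$110,224

E[u] = 0.3·√40000 + 0.1·√144400 + 0.6·√152100 = 0.3·200 + 0.1·380 + 0.6·390 = 332
CE = (332)² = 110224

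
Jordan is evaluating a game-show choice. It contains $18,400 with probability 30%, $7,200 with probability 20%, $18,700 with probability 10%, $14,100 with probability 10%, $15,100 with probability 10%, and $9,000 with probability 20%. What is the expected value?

EV = 0.3 × 18400 + 0.2 × 7200 + 0.1 × 18700 + 0.1 × 14100 + 0.1 × 15100 + 0.2 × 9000 = 5520 + 1440 + 1870 + 1410 + 1510 + 1800 = 13550

$13,550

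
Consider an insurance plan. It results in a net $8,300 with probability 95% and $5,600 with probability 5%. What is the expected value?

EV = 0.95 × 8300 + 0.05 × 5600 = 7885 + 280 = 8165

$8,165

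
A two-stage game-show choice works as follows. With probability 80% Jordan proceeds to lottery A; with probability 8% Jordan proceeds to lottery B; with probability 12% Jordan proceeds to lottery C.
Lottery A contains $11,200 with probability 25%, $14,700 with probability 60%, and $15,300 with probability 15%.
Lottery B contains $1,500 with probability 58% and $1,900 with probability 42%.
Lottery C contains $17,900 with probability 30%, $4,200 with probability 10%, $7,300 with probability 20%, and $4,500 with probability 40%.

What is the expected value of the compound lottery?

$12,351.44

EV(A) = 0.25 × 11200 + 0.6 × 14700 + 0.15 × 15300 = 2800 + 8820 + 2295 = 13915
EV(B) = 0.58 × 1500 + 0.42 × 1900 = 870 + 798 = 1668
EV(C) = 0.3 × 17900 + 0.1 × 4200 + 0.2 × 7300 + 0.4 × 4500 = 5370 + 420 + 1460 + 1800 = 9050
Overall = 0.8 × 13915 + 0.08 × 1668 + 0.12 × 9050 = 11132 + 133.44 + 1086 = 12351.44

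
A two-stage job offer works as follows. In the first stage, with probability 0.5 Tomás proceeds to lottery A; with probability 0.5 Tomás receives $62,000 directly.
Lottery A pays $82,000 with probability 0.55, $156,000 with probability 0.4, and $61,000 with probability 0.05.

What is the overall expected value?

$86,275

EV(A) = 0.55 × 82000 + 0.4 × 156000 + 0.05 × 61000 = 45100 + 62400 + 3050 = 110550
Branch B: 62000 (certain)
Overall = 0.5 × 110550 + 0.5 × 62000 = 55275 + 31000 = 86275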